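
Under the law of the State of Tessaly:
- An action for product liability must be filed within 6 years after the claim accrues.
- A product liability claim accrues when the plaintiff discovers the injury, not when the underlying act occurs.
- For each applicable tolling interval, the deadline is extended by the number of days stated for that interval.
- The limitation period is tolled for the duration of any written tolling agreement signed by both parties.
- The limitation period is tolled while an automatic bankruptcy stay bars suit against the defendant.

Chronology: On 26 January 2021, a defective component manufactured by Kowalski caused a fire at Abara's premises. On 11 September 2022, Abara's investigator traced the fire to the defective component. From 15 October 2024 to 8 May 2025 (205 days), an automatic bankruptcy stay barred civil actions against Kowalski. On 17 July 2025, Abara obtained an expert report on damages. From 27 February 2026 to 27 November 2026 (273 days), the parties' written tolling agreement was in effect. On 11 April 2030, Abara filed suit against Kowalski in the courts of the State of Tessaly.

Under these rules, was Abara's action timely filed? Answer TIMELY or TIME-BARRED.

TIME-BARRED

Accrual is tied to discovery, so the period began on 11 September 2022 rather than on 26 January 2021 when the act occurred.
Adding the 6 years base period to 11 September 2022 gives a deadline of 11 September 2028, before any tolling.
The automatic bankruptcy stay from 15 October 2024 to 8 May 2025 tolled the period for 205 days, extending the deadline to 4 April 2029.
The period was tolled for 273 days by the written tolling agreement (27 February 2026 to 27 November 2026), pushing the deadline to 2 January 2030.
None of the other events listed affects the running of the period under the stated rules.
Abara filed on 11 April 2030, after the 2 January 2030 deadline, so the action is time-barred.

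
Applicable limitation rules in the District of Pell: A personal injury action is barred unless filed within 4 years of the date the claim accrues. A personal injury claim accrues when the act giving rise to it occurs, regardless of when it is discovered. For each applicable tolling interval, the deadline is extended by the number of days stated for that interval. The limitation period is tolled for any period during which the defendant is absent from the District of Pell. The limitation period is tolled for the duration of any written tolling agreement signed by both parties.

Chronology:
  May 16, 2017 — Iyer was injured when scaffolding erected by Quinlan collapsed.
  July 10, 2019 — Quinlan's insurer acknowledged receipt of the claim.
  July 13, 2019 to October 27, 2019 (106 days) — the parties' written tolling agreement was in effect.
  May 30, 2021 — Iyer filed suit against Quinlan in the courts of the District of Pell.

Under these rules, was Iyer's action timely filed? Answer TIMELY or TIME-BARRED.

TIMELY

The limitation period began to run on May 16, 2017.
4 years from May 16, 2017 is May 16, 2021.
The period was tolled for 106 days by the written tolling agreement (July 13, 2019 to October 27, 2019), pushing the deadline to August 30, 2021.
Nothing else in the chronology tolls or restarts the period.
Iyer filed on May 30, 2021, before the August 30, 2021 deadline, so the action is timely.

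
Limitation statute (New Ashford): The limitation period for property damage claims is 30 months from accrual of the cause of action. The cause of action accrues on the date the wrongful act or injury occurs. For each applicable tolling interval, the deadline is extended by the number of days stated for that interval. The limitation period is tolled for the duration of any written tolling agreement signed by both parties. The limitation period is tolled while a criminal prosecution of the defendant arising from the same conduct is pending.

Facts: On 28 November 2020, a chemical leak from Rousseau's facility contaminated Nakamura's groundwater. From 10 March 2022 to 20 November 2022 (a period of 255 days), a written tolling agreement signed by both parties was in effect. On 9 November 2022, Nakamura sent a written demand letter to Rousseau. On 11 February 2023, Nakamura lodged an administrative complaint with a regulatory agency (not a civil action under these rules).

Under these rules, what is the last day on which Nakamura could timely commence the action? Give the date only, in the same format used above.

7 February 2024

The claim accrued on 28 November 2020, when the wrongful act occurred.
The untolled deadline — 30 months after 28 November 2020 — is 28 May 2023.
Because the written tolling agreement ran from 10 March 2022 to 20 November 2022, the deadline is extended by 255 days to 7 February 2024.
None of the other events listed affects the running of the period under the stated rules.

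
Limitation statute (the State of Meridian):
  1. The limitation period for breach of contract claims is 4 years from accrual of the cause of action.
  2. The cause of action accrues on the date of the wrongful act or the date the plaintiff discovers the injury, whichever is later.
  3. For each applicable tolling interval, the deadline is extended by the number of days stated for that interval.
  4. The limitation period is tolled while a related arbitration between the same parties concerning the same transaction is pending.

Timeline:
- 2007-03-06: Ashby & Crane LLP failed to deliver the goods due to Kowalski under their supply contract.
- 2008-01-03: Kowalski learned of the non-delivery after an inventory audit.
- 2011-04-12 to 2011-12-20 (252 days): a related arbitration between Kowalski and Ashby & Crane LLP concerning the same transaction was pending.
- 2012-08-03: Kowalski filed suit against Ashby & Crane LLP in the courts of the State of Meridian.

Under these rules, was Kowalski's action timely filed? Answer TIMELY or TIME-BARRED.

TIMELY

Because discovery on 2008-01-03 post-dates the 2007-03-06 act, accrual under the later-of rule falls on 2008-01-03.
Adding the 4 years base period to 2008-01-03 gives a deadline of 2012-01-03, before any tolling.
The pending related arbitration from 2011-04-12 to 2011-12-20 tolled the period for 252 days, extending the deadline to 2012-09-11.
Kowalski filed on 2012-08-03, before the 2012-09-11 deadline, so the action is timely.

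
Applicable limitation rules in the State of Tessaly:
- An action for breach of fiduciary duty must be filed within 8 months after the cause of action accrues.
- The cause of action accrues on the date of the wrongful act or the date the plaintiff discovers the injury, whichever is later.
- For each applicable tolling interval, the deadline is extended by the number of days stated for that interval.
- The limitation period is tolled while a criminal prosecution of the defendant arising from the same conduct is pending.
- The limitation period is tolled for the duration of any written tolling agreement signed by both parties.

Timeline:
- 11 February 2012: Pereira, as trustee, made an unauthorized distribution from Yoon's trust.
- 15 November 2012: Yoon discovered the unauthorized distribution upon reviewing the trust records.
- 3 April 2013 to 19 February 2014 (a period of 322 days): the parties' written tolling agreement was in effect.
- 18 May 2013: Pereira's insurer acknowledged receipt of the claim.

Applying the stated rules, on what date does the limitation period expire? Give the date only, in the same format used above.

2 June 2014

The claim accrued on 15 November 2012 — the later of the 11 February 2012 act and the 15 November 2012 discovery.
Adding the 8 months base period to 15 November 2012 gives a deadline of 15 July 2013, before any tolling.
The written tolling agreement from 3 April 2013 to 19 February 2014 tolled the period for 322 days, extending the deadline to 2 June 2014.
None of the other events listed affects the running of the period under the stated rules.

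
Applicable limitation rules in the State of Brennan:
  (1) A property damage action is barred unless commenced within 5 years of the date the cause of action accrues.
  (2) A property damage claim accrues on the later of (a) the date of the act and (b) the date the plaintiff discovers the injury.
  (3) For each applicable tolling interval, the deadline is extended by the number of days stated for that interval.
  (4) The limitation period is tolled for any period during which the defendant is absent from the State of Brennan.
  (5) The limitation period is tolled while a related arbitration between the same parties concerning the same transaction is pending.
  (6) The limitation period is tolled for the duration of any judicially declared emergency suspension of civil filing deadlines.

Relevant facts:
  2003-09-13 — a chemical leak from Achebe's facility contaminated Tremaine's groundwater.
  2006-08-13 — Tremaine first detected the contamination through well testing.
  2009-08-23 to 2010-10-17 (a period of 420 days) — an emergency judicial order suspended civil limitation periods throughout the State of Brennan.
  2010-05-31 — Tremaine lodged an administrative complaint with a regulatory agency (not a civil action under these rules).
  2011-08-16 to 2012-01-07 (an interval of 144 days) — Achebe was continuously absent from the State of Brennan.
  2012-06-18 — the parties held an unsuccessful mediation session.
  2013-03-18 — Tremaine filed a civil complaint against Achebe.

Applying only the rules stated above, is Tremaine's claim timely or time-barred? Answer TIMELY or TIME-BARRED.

TIME-BARRED

The claim accrued on 2006-08-13 — the later of the 2003-09-13 act and the 2006-08-13 discovery.
The untolled deadline — 5 years after 2006-08-13 — is 2011-08-13.
The period was tolled for 420 days by the emergency suspension of filing deadlines (2009-08-23 to 2010-10-17), pushing the deadline to 2012-10-06.
The defendant's absence from the jurisdiction from 2011-08-16 to 2012-01-07 tolled the period for 144 days, extending the deadline to 2013-02-27.
The other events in the timeline have no effect on the limitation period under the stated rules.
The 2013-03-18 filing falls after the 2013-02-27 deadline; the claim is time-barred.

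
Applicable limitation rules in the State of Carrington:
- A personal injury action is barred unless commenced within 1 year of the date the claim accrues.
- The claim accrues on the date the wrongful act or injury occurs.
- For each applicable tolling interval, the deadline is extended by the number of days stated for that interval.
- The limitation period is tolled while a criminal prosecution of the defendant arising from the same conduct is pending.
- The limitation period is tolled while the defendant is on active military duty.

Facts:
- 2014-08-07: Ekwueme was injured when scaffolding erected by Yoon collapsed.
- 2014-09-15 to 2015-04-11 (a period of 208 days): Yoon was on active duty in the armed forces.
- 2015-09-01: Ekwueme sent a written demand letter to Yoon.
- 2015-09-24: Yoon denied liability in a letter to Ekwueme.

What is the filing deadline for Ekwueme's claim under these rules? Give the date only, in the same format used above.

The limitation period began to run on 2014-08-07.
Adding the 1 year base period to 2014-08-07 gives a deadline of 2015-08-07, before any tolling.
The period was tolled for 208 days by the defendant's active military service (2014-09-15 to 2015-04-11), pushing the deadline to 2016-03-02.
The other events in the timeline have no effect on the limitation period under the stated rules.

2016-03-02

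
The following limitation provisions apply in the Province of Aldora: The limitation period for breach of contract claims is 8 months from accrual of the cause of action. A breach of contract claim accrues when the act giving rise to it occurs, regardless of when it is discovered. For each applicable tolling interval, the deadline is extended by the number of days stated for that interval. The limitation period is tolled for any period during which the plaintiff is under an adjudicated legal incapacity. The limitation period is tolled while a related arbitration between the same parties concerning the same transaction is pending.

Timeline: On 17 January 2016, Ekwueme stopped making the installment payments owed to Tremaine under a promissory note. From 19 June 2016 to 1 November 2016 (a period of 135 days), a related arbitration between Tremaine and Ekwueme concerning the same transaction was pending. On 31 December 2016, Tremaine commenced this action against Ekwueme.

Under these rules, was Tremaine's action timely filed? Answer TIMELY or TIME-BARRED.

The cause of action accrued on 17 January 2016, the date of the act.
The untolled deadline — 8 months after 17 January 2016 — is 17 September 2016.
The pending related arbitration from 19 June 2016 to 1 November 2016 tolled the period for 135 days, extending the deadline to 30 January 2017.
The 31 December 2016 filing precedes the 30 January 2017 deadline; the claim is timely.

TIMELY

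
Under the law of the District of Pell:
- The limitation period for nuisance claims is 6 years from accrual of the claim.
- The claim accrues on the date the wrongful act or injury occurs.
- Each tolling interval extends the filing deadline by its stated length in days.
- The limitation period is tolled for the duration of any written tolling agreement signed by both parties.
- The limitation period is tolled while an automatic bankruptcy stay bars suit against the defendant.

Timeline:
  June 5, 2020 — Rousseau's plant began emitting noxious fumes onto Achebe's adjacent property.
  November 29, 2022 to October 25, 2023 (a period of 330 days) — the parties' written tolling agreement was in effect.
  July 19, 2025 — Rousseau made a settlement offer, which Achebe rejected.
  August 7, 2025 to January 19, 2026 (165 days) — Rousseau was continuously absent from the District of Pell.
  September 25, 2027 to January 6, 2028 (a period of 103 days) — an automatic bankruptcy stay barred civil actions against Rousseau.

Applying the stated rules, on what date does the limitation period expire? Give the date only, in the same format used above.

The limitation period began to run on June 5, 2020.
The untolled deadline — 6 years after June 5, 2020 — is June 5, 2026.
The written tolling agreement from November 29, 2022 to October 25, 2023 tolled the period for 330 days, extending the deadline to May 1, 2027.
The automatic bankruptcy stay from September 25, 2027 to January 6, 2028 began after the period had already run on May 1, 2027, so it has no tolling effect.
The defendant's absence from the jurisdiction from August 7, 2025 to January 19, 2026 does not toll the period, because no stated rule makes the defendant's absence a tolling event.
The other events in the timeline have no effect on the limitation period under the stated rules.

May 1, 2027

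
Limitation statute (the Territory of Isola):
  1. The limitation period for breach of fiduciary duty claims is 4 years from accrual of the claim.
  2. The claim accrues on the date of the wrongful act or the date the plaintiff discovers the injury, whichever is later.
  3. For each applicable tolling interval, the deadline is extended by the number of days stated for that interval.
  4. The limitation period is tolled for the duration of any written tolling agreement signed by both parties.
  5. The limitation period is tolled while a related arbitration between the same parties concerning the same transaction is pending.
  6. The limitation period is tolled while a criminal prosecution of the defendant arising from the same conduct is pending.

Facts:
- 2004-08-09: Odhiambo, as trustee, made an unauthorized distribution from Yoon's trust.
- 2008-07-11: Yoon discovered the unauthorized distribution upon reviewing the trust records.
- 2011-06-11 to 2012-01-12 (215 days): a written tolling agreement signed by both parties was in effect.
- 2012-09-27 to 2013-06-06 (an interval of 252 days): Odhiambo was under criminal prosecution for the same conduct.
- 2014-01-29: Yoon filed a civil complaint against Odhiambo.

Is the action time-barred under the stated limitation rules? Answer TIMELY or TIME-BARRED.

TIME-BARRED

The claim accrued on 2008-07-11 — the later of the 2004-08-09 act and the 2008-07-11 discovery.
Adding the 4 years base period to 2008-07-11 gives a deadline of 2012-07-11, before any tolling.
The period was tolled for 215 days by the written tolling agreement (2011-06-11 to 2012-01-12), pushing the deadline to 2013-02-11.
The period was tolled for 252 days by the pending criminal prosecution (2012-09-27 to 2013-06-06), pushing the deadline to 2013-10-21.
Filing on 2014-01-29 missed the 2013-10-21 deadline — the action is time-barred.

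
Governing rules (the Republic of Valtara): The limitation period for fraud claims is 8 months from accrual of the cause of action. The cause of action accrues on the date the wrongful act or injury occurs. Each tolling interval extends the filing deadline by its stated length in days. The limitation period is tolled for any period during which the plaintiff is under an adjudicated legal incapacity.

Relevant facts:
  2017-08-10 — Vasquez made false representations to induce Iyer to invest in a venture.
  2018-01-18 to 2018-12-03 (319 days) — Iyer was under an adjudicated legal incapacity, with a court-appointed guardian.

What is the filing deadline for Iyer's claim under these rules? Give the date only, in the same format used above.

2019-02-23

The cause of action accrued on 2017-08-10, the date of the act.
8 months from 2017-08-10 is 2018-04-10.
Because the plaintiff's legal incapacity ran from 2018-01-18 to 2018-12-03, the deadline is extended by 319 days to 2019-02-23.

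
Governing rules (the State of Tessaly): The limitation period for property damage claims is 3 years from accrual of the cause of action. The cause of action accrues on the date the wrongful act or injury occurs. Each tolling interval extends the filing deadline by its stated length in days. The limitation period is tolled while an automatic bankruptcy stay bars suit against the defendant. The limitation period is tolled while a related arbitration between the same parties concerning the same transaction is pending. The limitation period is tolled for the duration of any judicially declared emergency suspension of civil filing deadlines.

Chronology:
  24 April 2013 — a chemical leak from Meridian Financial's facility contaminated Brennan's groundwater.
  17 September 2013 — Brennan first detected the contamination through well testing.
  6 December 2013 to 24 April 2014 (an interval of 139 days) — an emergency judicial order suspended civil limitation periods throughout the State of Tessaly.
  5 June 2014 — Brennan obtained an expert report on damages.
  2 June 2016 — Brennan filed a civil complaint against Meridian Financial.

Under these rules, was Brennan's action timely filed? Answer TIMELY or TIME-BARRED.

Accrual is governed by the date of the act, so the period began to run on 24 April 2013; the later discovery on 17 September 2013 is irrelevant under the stated rule.
Adding the 3 years base period to 24 April 2013 gives a deadline of 24 April 2016, before any tolling.
The emergency suspension of filing deadlines from 6 December 2013 to 24 April 2014 tolled the period for 139 days, extending the deadline to 10 September 2016.
The other events in the timeline have no effect on the limitation period under the stated rules.
The 2 June 2016 filing precedes the 10 September 2016 deadline; the claim is timely.

TIMELY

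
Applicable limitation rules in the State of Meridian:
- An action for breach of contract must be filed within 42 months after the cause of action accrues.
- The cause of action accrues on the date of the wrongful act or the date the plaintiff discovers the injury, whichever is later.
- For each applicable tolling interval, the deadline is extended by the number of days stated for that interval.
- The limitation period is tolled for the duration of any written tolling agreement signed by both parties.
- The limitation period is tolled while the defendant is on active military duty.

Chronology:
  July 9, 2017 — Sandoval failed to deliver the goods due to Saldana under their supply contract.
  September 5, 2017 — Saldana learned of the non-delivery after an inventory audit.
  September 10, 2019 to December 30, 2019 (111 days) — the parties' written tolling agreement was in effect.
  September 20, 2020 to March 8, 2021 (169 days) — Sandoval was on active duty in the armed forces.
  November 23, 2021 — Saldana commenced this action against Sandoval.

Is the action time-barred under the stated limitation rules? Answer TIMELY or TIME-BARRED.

Because discovery on September 5, 2017 post-dates the July 9, 2017 act, accrual under the later-of rule falls on September 5, 2017.
Adding the 42 months base period to September 5, 2017 gives a deadline of March 5, 2021, before any tolling.
The written tolling agreement from September 10, 2019 to December 30, 2019 tolled the period for 111 days, extending the deadline to June 24, 2021.
Because the defendant's active military service ran from September 20, 2020 to March 8, 2021, the deadline is extended by 169 days to December 10, 2021.
Saldana filed on November 23, 2021, before the December 10, 2021 deadline, so the action is timely.

TIMELY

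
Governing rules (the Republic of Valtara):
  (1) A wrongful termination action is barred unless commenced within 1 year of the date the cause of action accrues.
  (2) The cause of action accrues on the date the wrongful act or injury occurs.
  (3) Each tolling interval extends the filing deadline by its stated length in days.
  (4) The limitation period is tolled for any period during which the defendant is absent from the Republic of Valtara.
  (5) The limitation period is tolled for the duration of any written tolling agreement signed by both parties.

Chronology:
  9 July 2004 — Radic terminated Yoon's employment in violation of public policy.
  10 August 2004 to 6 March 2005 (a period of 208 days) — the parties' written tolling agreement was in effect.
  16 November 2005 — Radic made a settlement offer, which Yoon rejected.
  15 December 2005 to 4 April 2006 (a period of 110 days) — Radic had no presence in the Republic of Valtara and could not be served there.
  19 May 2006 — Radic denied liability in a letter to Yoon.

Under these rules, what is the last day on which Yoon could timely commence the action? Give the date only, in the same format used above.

23 May 2006

The cause of action accrued on 9 July 2004, the date of the act.
The untolled deadline — 1 year after 9 July 2004 — is 9 July 2005.
The written tolling agreement from 10 August 2004 to 6 March 2005 tolled the period for 208 days, extending the deadline to 2 February 2006.
The period was tolled for 110 days by the defendant's absence from the jurisdiction (15 December 2005 to 4 April 2006), pushing the deadline to 23 May 2006.
None of the other events listed affects the running of the period under the stated rules.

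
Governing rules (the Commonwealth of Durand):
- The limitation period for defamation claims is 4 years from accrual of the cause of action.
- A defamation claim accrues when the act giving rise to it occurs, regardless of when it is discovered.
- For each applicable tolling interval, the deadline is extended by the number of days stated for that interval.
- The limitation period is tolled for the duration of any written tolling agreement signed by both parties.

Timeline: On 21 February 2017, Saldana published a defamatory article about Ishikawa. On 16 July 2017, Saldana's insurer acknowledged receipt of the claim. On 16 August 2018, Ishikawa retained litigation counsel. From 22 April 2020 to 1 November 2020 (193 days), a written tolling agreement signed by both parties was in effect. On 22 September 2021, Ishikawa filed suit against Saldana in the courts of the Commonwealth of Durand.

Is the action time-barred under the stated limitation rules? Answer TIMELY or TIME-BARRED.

The claim accrued on 21 February 2017, when the wrongful act occurred.
Adding the 4 years base period to 21 February 2017 gives a deadline of 21 February 2021, before any tolling.
The written tolling agreement from 22 April 2020 to 1 November 2020 tolled the period for 193 days, extending the deadline to 2 September 2021.
None of the other events listed affects the running of the period under the stated rules.
The 22 September 2021 filing falls after the 2 September 2021 deadline; the claim is time-barred.

TIME-BARRED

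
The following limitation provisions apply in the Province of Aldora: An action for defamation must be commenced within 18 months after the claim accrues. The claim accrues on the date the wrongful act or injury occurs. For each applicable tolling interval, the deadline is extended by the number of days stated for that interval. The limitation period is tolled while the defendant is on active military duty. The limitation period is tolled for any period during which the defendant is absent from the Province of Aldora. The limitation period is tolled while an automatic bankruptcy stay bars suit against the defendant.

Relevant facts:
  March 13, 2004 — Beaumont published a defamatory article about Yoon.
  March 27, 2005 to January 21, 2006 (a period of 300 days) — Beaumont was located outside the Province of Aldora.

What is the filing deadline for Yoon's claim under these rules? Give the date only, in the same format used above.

July 10, 2006

The claim accrued on March 13, 2004, the date of the act.
Adding the 18 months base period to March 13, 2004 gives a deadline of September 13, 2005, before any tolling.
The period was tolled for 300 days by the defendant's absence from the jurisdiction (March 27, 2005 to January 21, 2006), pushing the deadline to July 10, 2006.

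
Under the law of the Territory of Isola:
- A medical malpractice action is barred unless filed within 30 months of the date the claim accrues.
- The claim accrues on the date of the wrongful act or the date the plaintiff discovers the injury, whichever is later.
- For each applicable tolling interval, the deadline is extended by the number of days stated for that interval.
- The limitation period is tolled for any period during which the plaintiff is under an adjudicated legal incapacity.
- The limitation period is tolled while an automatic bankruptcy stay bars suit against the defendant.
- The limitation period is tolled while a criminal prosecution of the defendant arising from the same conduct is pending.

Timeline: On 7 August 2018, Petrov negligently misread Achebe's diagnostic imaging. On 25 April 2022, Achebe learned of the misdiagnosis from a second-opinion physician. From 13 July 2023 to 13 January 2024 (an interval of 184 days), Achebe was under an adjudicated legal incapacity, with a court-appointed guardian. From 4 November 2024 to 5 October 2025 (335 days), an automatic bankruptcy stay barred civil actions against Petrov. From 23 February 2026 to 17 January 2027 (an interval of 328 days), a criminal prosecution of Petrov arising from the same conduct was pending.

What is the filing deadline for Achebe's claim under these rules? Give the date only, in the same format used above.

19 February 2027

The claim accrued on 25 April 2022 — the later of the 7 August 2018 act and the 25 April 2022 discovery.
30 months from 25 April 2022 is 25 October 2024.
The plaintiff's legal incapacity from 13 July 2023 to 13 January 2024 tolled the period for 184 days, extending the deadline to 27 April 2025.
The automatic bankruptcy stay from 4 November 2024 to 5 October 2025 tolled the period for 335 days, extending the deadline to 28 March 2026.
Because the pending criminal prosecution ran from 23 February 2026 to 17 January 2027, the deadline is extended by 328 days to 19 February 2027.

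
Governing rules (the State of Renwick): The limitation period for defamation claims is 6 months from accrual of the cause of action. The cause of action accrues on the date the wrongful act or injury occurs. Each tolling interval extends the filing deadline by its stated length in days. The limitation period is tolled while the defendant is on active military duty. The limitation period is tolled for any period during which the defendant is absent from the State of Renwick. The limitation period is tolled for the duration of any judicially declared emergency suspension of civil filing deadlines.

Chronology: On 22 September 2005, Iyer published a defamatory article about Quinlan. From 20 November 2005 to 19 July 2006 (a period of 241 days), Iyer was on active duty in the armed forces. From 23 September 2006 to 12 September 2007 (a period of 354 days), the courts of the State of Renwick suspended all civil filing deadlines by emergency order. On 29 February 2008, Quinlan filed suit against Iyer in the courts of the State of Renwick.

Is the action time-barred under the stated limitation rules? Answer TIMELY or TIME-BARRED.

TIME-BARRED

The limitation period began to run on 22 September 2005.
Adding the 6 months base period to 22 September 2005 gives a deadline of 22 March 2006, before any tolling.
The period was tolled for 241 days by the defendant's active military service (20 November 2005 to 19 July 2006), pushing the deadline to 18 November 2006.
The emergency suspension of filing deadlines from 23 September 2006 to 12 September 2007 tolled the period for 354 days, extending the deadline to 7 November 2007.
The 29 February 2008 filing falls after the 7 November 2007 deadline; the claim is time-barred.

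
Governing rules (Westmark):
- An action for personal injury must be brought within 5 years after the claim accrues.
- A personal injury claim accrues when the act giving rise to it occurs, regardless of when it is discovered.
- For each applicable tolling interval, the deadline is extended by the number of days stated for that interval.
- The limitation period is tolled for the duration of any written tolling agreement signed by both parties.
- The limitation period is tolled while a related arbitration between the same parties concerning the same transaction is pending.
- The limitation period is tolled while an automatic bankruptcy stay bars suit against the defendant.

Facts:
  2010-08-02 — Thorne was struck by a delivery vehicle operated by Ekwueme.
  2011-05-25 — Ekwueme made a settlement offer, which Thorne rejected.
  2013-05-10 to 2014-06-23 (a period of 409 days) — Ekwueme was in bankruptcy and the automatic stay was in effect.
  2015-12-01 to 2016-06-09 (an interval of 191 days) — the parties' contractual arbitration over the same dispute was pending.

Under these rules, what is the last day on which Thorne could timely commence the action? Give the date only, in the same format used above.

2017-03-24

The claim accrued on 2010-08-02, the date of the act.
5 years from 2010-08-02 is 2015-08-02.
The period was tolled for 409 days by the automatic bankruptcy stay (2013-05-10 to 2014-06-23), pushing the deadline to 2016-09-14.
Because the pending related arbitration ran from 2015-12-01 to 2016-06-09, the deadline is extended by 191 days to 2017-03-24.
The other events in the timeline have no effect on the limitation period under the stated rules.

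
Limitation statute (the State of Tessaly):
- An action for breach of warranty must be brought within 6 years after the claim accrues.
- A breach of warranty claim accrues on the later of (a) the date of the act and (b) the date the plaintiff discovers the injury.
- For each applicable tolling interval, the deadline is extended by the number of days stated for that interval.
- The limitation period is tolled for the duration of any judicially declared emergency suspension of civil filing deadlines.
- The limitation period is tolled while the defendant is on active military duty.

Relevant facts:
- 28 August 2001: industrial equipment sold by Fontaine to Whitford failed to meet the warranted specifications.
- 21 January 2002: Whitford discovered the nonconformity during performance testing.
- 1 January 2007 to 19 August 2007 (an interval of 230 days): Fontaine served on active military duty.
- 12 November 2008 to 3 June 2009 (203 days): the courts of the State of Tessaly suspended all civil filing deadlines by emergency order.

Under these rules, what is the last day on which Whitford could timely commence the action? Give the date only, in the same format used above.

7 September 2008

Taking the later of the act (28 August 2001) and discovery (21 January 2002), the claim accrued on 21 January 2002.
6 years from 21 January 2002 is 21 January 2008.
Because the defendant's active military service ran from 1 January 2007 to 19 August 2007, the deadline is extended by 230 days to 7 September 2008.
The emergency suspension of filing deadlines from 12 November 2008 to 3 June 2009 began after the period had already run on 7 September 2008, so it has no tolling effect.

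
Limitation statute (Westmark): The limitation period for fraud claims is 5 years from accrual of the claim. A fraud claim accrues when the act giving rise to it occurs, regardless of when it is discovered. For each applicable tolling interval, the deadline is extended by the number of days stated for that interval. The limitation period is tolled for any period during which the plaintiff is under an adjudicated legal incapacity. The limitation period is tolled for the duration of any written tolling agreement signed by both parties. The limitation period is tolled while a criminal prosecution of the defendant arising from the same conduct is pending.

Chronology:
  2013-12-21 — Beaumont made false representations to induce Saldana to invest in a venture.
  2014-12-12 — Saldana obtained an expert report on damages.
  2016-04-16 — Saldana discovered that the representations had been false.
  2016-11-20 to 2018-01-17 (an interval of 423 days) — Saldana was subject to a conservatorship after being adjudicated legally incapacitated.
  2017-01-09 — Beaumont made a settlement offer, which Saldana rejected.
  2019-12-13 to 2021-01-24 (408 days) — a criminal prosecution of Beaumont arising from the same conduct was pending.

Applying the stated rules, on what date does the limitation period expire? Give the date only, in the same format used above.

2021-03-31

The claim accrued on 2013-12-21, when the wrongful act occurred; under the stated occurrence rule the 2016-04-16 discovery does not delay accrual.
Adding the 5 years base period to 2013-12-21 gives a deadline of 2018-12-21, before any tolling.
The plaintiff's legal incapacity from 2016-11-20 to 2018-01-17 tolled the period for 423 days, extending the deadline to 2020-02-17.
The pending criminal prosecution from 2019-12-13 to 2021-01-24 tolled the period for 408 days, extending the deadline to 2021-03-31.
None of the other events listed affects the running of the period under the stated rules.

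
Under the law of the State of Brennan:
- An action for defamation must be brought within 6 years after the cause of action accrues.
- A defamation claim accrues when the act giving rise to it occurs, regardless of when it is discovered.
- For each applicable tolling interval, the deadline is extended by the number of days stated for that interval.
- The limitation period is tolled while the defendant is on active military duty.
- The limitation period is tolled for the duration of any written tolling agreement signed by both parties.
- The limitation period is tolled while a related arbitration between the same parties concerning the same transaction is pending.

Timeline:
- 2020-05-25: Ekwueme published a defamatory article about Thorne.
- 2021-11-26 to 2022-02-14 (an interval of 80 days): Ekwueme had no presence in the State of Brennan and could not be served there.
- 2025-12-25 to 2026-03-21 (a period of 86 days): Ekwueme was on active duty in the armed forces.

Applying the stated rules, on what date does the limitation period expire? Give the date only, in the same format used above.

The limitation period began to run on 2020-05-25.
6 years from 2020-05-25 is 2026-05-25.
The defendant's active military service from 2025-12-25 to 2026-03-21 tolled the period for 86 days, extending the deadline to 2026-08-19.
The defendant's absence from the jurisdiction from 2021-11-26 to 2022-02-14 does not toll the period, because no stated rule makes the defendant's absence a tolling event.

2026-08-19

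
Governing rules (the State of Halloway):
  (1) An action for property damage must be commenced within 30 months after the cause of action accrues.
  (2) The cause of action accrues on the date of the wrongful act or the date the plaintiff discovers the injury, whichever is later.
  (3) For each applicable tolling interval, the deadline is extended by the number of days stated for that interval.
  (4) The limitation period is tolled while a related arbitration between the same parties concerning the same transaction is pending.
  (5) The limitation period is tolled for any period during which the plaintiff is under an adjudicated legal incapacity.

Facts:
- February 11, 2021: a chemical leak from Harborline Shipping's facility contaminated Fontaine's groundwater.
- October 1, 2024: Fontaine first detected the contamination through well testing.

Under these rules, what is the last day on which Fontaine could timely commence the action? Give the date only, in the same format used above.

April 1, 2027

Because discovery on October 1, 2024 post-dates the February 11, 2021 act, accrual under the later-of rule falls on October 1, 2024.
The untolled deadline — 30 months after October 1, 2024 — is April 1, 2027.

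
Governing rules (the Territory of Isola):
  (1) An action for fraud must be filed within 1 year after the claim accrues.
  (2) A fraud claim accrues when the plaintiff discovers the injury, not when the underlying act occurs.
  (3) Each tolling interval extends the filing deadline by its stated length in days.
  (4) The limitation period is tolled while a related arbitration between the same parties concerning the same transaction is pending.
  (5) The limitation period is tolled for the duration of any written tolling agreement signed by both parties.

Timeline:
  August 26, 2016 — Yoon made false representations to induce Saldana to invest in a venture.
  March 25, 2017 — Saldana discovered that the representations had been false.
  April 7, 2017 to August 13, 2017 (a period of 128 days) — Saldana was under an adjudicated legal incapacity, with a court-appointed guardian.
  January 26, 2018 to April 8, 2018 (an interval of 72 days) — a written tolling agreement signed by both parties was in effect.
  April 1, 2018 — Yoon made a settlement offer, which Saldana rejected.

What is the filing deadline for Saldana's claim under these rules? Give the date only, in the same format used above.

June 5, 2018

Under the discovery rule, the claim accrued on March 25, 2017, when Saldana discovered the injury — not on the August 26, 2016 date of the underlying act.
Adding the 1 year base period to March 25, 2017 gives a deadline of March 25, 2018, before any tolling.
Because the written tolling agreement ran from January 26, 2018 to April 8, 2018, the deadline is extended by 72 days to June 5, 2018.
Although the plaintiff's incapacity ran from April 7, 2017 to August 13, 2017, the stated rules do not make that a tolling event, so it is disregarded.
Nothing else in the chronology tolls or restarts the period.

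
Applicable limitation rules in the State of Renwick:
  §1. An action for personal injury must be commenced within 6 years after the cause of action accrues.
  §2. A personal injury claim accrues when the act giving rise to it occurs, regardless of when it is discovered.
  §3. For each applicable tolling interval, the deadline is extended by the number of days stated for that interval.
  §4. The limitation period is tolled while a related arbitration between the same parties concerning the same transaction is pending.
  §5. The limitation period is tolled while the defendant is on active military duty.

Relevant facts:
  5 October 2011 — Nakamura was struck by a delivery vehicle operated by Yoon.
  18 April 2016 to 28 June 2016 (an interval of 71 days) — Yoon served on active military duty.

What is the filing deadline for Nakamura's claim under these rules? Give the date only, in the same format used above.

The limitation period began to run on 5 October 2011.
The untolled deadline — 6 years after 5 October 2011 — is 5 October 2017.
The period was tolled for 71 days by the defendant's active military service (18 April 2016 to 28 June 2016), pushing the deadline to 15 December 2017.

15 December 2017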